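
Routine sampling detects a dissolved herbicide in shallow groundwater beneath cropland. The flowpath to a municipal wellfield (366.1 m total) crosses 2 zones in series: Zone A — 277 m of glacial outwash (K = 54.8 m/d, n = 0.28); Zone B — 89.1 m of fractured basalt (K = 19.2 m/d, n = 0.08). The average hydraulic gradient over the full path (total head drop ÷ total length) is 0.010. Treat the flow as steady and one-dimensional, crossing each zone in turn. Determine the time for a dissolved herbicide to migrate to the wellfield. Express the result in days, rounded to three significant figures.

224 days

For zones in series the flux q is common to all zones; the equivalent conductivity is the harmonic (thickness-weighted) mean, K_eq = L_total / Σ(L_j/K_j).
Σ(L/K) = 277/54.8 + 89.1/19.2 = 5.055 + 4.641 = 9.695 d
K_eq = L_total / Σ(L/K) = 366.1 / 9.695 = 37.76 m/d
q = K_eq · i = 37.76 × 0.010 = 0.3776 m/d (same in every zone)
Zone A: v = q/n = 0.3776/0.28 = 1.349 m/d → t_A = 277/1.349 = 205.4 d
Zone B: v = q/n = 0.3776/0.08 = 4.720 m/d → t_B = 89.1/4.720 = 18.88 d
Total t = 205.4 + 18.88 = 224.3 d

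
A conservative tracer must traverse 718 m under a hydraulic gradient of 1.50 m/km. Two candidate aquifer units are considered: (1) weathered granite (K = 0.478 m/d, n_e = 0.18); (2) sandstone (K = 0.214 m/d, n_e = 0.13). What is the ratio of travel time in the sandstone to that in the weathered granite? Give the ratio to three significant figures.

1.61

Unit 1 (weathered granite): v = 0.478×0.0015/0.18 = 0.003983 m/d, t = 718/0.003983 = 180300 d
Unit 2 (sandstone): v = 0.214×0.0015/0.13 = 0.002469 m/d, t = 718/0.002469 = 290800 d
t(sandstone) / t(weathered granite) = 290800/180300 = 1.61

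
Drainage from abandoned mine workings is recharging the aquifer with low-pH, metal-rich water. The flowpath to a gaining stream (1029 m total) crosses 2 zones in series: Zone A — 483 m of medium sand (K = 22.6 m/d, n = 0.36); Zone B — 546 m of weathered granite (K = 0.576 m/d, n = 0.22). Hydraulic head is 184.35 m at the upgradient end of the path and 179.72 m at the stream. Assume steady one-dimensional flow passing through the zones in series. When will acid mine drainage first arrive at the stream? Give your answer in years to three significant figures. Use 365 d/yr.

169 years

Total head drop ΔH = 184.35 − 179.72 = 4.63 m
Continuity: the same q passes through each zone, so ΔH = q·Σ(L_j/K_j) — the zones act as resistances in series.
Σ(L/K) = 483/22.6 + 546/0.576 = 21.37 + 947.9 = 969.3 d
q = ΔH / Σ(L/K) = 4.63 / 969.3 = 0.004777 m/d (same in every zone)
Zone A: v = q/n = 0.004777/0.36 = 0.01327 m/d → t_A = 483/0.01327 = 36400 d
Zone B: v = q/n = 0.004777/0.22 = 0.02171 m/d → t_B = 546/0.02171 = 25150 d
Total t = 36400 + 25150 = 61550 d
   = 61550 / 365 = 169 yr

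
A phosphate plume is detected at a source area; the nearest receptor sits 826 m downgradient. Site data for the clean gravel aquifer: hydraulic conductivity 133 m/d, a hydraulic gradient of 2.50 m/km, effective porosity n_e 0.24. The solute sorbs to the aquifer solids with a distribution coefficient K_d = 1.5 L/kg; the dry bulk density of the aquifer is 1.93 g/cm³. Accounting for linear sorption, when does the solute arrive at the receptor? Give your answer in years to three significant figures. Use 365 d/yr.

Specific discharge q = 133 × 0.0025 = 0.3325 m/d
v = Ki/n = 133·0.0025/0.24 = 1.385 m/d
Retardation R = 1 + ρ_b·K_d/n = 1 + 1.93×1.5/0.24 = 13.06
Contaminant velocity v_c = v/R = 1.385/13.06 = 0.1061 m/d
t = L/v_c = 826/0.1061 = 7788 d
   = 7788/365 = 21.3 yr

21.3 years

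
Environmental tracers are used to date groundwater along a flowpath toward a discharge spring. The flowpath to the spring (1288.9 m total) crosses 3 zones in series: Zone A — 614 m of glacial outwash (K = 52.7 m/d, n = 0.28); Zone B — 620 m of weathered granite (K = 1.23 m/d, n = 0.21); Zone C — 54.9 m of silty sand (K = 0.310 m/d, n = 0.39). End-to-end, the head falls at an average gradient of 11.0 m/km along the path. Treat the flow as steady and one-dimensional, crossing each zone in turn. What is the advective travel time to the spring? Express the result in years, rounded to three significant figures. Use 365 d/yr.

Steady 1-D flow in series ⇒ the Darcy flux q is identical in every zone and the zone head losses add (resistances L/K in series).
Σ(L/K) = 614/52.7 + 620/1.23 + 54.9/0.310 = 11.65 + 504.1 + 177.1 = 692.8 d
K_eq = L_total / Σ(L/K) = 1288.9 / 692.8 = 1.860 m/d
q = K_eq · i = 1.860 × 0.011 = 0.02046 m/d (same in every zone)
Zone A: v = q/n = 0.02046/0.28 = 0.07309 m/d → t_A = 614/0.07309 = 8401 d
Zone B: v = q/n = 0.02046/0.21 = 0.09745 m/d → t_B = 620/0.09745 = 6362 d
Zone C: v = q/n = 0.02046/0.39 = 0.05247 m/d → t_C = 54.9/0.05247 = 1046 d
Total t = 8401 + 6362 + 1046 = 15810 d
   = 15810 / 365 = 43.3 yr

43.3 years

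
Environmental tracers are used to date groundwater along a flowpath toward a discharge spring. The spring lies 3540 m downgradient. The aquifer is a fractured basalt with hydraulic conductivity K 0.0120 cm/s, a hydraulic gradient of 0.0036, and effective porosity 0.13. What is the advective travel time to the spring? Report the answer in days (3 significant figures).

12300 days

K = 0.0120 cm/s × 864 = 10.37 m/d
Specific discharge q = 10.37 × 0.0036 = 0.03732 m/d
v_s = q/n_e = 0.03732/0.13 = 0.2871 m/d
t = L / v = 3540 / 0.2871 = 12330 d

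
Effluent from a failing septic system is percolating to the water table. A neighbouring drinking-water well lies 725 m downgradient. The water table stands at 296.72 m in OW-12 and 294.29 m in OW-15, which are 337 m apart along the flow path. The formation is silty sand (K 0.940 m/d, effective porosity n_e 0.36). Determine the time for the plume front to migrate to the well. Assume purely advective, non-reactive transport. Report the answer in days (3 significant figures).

38500 days

Hydraulic gradient i = (296.72 − 294.29) / 337 = 2.43 / 337 = 0.007211
q = Ki = 0.940 × 0.007211 = 0.006778 m/d
Seepage velocity v = q / n = 0.006778 / 0.36 = 0.01883 m/d
t = L / v = 725 / 0.01883 = 38510 d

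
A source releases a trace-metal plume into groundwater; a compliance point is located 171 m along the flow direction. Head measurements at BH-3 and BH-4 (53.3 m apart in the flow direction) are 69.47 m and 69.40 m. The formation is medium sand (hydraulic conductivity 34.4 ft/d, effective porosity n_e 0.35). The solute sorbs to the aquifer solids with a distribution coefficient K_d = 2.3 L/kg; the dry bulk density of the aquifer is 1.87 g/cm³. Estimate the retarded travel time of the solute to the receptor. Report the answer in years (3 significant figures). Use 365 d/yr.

Hydraulic gradient i = (69.47 − 69.40) / 53.3 = 0.07 / 53.3 = 0.001313
K = 34.4 ft/d × 0.3048 = 10.49 m/d
q = Ki = 10.49 × 0.001313 = 0.01377 m/d
Seepage velocity v = q / n = 0.01377 / 0.35 = 0.03934 m/d
Retardation R = 1 + ρ_b·K_d/n = 1 + 1.87×2.3/0.35 = 13.29
Contaminant velocity v_c = v/R = 0.03934/13.29 = 0.002961 m/d
t = L/v_c = 171/0.002961 = 57760 d
   = 57760/365 = 158 yr

158 years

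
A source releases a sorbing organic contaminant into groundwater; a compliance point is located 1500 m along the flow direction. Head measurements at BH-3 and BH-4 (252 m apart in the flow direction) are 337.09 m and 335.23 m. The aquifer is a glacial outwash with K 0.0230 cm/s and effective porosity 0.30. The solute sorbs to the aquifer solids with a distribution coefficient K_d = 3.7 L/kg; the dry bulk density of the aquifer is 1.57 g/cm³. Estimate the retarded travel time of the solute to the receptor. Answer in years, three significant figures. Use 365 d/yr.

171 years

Hydraulic gradient i = (337.09 − 335.23) / 252 = 1.86 / 252 = 0.007381
K = 0.0230 cm/s × 864 = 19.87 m/d
Specific discharge q = 19.87 × 0.007381 = 0.1467 m/d
v_s = q/n_e = 0.1467/0.30 = 0.4889 m/d
Retardation R = 1 + ρ_b·K_d/n = 1 + 1.57×3.7/0.30 = 20.36
Contaminant velocity v_c = v/R = 0.4889/20.36 = 0.02401 m/d
t = L/v_c = 1500/0.02401 = 62480 d
   = 62480/365 = 171 yr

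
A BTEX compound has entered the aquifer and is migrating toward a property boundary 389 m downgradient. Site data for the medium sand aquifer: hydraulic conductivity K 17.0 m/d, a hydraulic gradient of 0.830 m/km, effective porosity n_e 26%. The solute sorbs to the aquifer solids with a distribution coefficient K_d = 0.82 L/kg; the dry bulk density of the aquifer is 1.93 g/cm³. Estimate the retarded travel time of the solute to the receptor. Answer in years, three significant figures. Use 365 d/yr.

139 years

q = Ki = 17.0 × 8.3e-4 = 0.01411 m/d
Average linear velocity = 0.01411 / 0.26 = 0.05427 m/d
Retardation R = 1 + ρ_b·K_d/n = 1 + 1.93×0.82/0.26 = 7.087
Contaminant velocity v_c = v/R = 0.05427/7.087 = 0.007658 m/d
t = L/v_c = 389/0.007658 = 50800 d
   = 50800/365 = 139 yr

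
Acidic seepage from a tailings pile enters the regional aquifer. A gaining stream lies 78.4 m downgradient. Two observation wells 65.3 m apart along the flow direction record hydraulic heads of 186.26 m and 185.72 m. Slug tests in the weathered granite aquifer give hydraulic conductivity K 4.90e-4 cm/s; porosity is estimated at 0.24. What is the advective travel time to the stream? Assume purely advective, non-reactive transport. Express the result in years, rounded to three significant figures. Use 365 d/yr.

14.7 years

Hydraulic gradient i = (186.26 − 185.72) / 65.3 = 0.54 / 65.3 = 0.008270
K = 4.90e-4 cm/s × 864 = 0.4234 m/d
Specific discharge q = 0.4234 × 0.008270 = 0.003501 m/d
Seepage velocity v = q / n = 0.003501 / 0.24 = 0.01459 m/d
t = L / v = 78.4 / 0.01459 = 5374 d
   = 5374 / 365 = 14.7 yr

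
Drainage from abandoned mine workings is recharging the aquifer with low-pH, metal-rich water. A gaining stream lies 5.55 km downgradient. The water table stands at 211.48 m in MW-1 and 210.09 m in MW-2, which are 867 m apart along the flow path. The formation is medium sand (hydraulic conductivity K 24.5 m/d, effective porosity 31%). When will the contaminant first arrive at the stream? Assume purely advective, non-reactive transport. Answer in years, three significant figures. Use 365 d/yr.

Hydraulic gradient i = (211.48 − 210.09) / 867 = 1.39 / 867 = 0.001603
q = Ki = 24.5 × 0.001603 = 0.03928 m/d
Average linear velocity = 0.03928 / 0.31 = 0.1267 m/d
L = 5.55 km = 5550 m
t = L / v = 5550 / 0.1267 = 43800 d
   = 43800 / 365 = 120 yr

120 years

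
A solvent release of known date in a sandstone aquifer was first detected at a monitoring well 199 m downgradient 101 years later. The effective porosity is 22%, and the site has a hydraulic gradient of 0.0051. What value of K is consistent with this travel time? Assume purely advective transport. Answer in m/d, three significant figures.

t = 101 years = 36870 d
v = L / t = 199 / 36870 = 0.005398 m/d
K = v · n / i = 0.005398 × 0.22 / 0.0051 = 0.233 m/d

0.233 m/d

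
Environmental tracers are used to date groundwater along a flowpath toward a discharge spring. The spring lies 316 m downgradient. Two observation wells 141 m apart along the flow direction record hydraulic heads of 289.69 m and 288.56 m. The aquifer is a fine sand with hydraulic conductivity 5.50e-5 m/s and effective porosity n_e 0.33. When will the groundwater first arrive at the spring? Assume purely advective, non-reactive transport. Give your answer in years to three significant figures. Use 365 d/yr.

Hydraulic gradient i = (289.69 − 288.56) / 141 = 1.13 / 141 = 0.008014
K = 5.50e-5 m/s × 86400 s/d = 4.752 m/d
Darcy flux q = K·i = 4.752 × 0.008014 = 0.03808 m/d
v = Ki/n = 4.752·0.008014/0.33 = 0.1154 m/d
t = L / v = 316 / 0.1154 = 2738 d
   = 2738 / 365 = 7.50 yr

7.50 years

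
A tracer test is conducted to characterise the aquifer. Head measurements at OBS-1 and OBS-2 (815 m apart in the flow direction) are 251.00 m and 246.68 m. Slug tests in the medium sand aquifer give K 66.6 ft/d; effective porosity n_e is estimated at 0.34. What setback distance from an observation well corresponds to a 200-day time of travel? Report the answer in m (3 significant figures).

Hydraulic gradient i = (251.00 − 246.68) / 815 = 4.32 / 815 = 0.005301
K = 66.6 ft/d × 0.3048 = 20.30 m/d
Darcy flux q = K·i = 20.30 × 0.005301 = 0.1076 m/d
Average linear velocity = 0.1076 / 0.34 = 0.3165 m/d
L = v × T = 0.3165 × 200 = 63.29 m

63.3 m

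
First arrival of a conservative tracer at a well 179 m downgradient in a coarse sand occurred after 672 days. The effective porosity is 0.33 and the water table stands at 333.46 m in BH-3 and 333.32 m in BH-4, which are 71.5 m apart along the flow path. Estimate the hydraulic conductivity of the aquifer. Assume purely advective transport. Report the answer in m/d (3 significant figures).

44.9 m/d

Hydraulic gradient i = (333.46 − 333.32) / 71.5 = 0.14 / 71.5 = 0.001958
v = L / t = 179 / 672 = 0.2664 m/d
K = v · n / i = 0.2664 × 0.33 / 0.001958 = 44.9 m/d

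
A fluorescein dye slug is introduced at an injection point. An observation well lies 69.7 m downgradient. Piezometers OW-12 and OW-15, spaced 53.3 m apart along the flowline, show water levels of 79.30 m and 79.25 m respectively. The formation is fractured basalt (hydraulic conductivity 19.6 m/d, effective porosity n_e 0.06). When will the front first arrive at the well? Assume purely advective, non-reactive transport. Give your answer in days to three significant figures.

227 days

Hydraulic gradient i = (79.30 − 79.25) / 53.3 = 0.05 / 53.3 = 9.381e-4
Specific discharge q = 19.6 × 9.381e-4 = 0.01839 m/d
v = Ki/n = 19.6·9.381e-4/0.06 = 0.3064 m/d
t = L / v = 69.7 / 0.3064 = 227.4 d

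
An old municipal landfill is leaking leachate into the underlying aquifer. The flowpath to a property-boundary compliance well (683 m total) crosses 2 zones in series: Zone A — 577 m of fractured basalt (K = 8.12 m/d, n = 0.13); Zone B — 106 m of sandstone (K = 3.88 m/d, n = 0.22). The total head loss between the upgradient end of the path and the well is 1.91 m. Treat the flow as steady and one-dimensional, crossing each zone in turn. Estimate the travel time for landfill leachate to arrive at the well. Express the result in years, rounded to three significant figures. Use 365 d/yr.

Continuity: the same q passes through each zone, so ΔH = q·Σ(L_j/K_j) — the zones act as resistances in series.
Σ(L/K) = 577/8.12 + 106/3.88 = 71.06 + 27.32 = 98.38 d
q = ΔH / Σ(L/K) = 1.91 / 98.38 = 0.01941 m/d (same in every zone)
Zone A: v = q/n = 0.01941/0.13 = 0.1493 m/d → t_A = 577/0.1493 = 3864 d
Zone B: v = q/n = 0.01941/0.22 = 0.08825 m/d → t_B = 106/0.08825 = 1201 d
Total t = 3864 + 1201 = 5065 d
   = 5065 / 365 = 13.9 yr

13.9 years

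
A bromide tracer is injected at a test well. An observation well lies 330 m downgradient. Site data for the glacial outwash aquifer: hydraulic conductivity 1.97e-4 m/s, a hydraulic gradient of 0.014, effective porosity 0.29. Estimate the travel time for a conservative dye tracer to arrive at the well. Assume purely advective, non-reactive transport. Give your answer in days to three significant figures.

K = 1.97e-4 m/s × 86400 s/d = 17.02 m/d
Specific discharge q = 17.02 × 0.014 = 0.2383 m/d
v = Ki/n = 17.02·0.014/0.29 = 0.8217 m/d
t = L / v = 330 / 0.8217 = 401.6 d

402 days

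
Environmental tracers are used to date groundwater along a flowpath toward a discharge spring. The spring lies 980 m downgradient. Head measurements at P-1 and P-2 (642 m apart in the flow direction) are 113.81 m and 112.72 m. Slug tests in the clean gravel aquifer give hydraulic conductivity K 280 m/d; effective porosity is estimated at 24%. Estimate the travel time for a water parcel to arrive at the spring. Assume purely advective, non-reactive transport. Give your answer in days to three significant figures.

Hydraulic gradient i = (113.81 − 112.72) / 642 = 1.09 / 642 = 0.001698
q = Ki = 280 × 0.001698 = 0.4754 m/d
v_s = q/n_e = 0.4754/0.24 = 1.981 m/d
t = L / v = 980 / 1.981 = 494.8 d

495 days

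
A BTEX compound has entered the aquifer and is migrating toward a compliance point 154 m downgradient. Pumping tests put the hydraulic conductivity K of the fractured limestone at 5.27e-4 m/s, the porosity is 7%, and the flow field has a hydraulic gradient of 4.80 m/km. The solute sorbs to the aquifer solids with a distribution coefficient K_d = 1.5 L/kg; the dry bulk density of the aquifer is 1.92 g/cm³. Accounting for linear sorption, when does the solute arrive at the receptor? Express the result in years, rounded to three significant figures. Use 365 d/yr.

K = 5.27e-4 m/s × 86400 s/d = 45.53 m/d
q = Ki = 45.53 × 0.0048 = 0.2186 m/d
Average linear velocity = 0.2186 / 0.07 = 3.122 m/d
Retardation R = 1 + ρ_b·K_d/n = 1 + 1.92×1.5/0.07 = 42.14
Contaminant velocity v_c = v/R = 3.122/42.14 = 0.07409 m/d
t = L/v_c = 154/0.07409 = 2079 d
   = 2079/365 = 5.69 yr

5.69 years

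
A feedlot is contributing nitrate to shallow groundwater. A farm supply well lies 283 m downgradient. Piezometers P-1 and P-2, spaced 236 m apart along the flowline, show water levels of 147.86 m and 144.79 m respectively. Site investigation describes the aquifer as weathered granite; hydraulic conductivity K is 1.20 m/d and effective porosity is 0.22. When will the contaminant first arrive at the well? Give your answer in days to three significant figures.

Hydraulic gradient i = (147.86 − 144.79) / 236 = 3.07 / 236 = 0.01301
q = Ki = 1.20 × 0.01301 = 0.01561 m/d
v_s = q/n_e = 0.01561/0.22 = 0.07096 m/d
t = L / v = 283 / 0.07096 = 3988 d

3990 days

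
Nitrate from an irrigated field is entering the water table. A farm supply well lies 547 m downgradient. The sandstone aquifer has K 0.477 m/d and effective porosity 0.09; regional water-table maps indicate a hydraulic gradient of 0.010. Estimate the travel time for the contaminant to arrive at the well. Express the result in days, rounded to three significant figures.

Specific discharge q = 0.477 × 0.010 = 0.004770 m/d
v_s = q/n_e = 0.004770/0.09 = 0.05300 m/d
t = L / v = 547 / 0.05300 = 10320 d

10300 days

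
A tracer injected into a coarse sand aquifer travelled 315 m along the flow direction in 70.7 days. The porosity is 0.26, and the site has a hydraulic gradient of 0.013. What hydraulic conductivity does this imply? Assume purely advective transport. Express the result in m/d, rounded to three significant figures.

89.1 m/d

v = L / t = 315 / 70.7 = 4.455 m/d
K = v · n / i = 4.455 × 0.26 / 0.013 = 89.1 m/d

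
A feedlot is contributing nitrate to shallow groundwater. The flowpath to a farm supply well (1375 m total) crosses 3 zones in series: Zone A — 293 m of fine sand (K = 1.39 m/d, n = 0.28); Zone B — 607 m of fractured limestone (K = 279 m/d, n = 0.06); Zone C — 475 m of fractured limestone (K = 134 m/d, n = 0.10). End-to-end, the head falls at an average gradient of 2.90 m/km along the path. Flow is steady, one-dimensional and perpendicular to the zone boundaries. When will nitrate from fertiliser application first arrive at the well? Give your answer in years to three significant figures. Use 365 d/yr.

24.7 years

For zones in series the flux q is common to all zones; the equivalent conductivity is the harmonic (thickness-weighted) mean, K_eq = L_total / Σ(L_j/K_j).
Σ(L/K) = 293/1.39 + 607/279 + 475/134 = 210.8 + 2.176 + 3.545 = 216.5 d
K_eq = L_total / Σ(L/K) = 1375 / 216.5 = 6.351 m/d
q = K_eq · i = 6.351 × 0.0029 = 0.01842 m/d (same in every zone)
Zone A: v = q/n = 0.01842/0.28 = 0.06578 m/d → t_A = 293/0.06578 = 4455 d
Zone B: v = q/n = 0.01842/0.06 = 0.3070 m/d → t_B = 607/0.3070 = 1978 d
Zone C: v = q/n = 0.01842/0.10 = 0.1842 m/d → t_C = 475/0.1842 = 2579 d
Total t = 4455 + 1978 + 2579 = 9011 d
   = 9011 / 365 = 24.7 yr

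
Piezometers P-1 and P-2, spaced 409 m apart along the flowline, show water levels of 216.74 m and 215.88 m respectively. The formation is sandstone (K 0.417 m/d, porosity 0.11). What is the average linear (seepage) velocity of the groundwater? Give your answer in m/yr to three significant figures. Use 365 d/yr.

2.91 m/yr

Hydraulic gradient i = (216.74 − 215.88) / 409 = 0.86 / 409 = 0.002103
q = Ki = 0.417 × 0.002103 = 8.768e-4 m/d
v = Ki/n = 0.417·0.002103/0.11 = 0.007971 m/d
   = 0.007971 × 365 = 2.91 m/yr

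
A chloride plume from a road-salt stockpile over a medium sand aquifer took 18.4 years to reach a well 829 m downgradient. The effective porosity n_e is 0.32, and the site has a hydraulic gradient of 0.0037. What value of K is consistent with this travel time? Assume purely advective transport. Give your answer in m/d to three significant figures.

10.7 m/d

t = 18.4 years = 6716 d
v = L / t = 829 / 6716 = 0.1234 m/d
K = v · n / i = 0.1234 × 0.32 / 0.0037 = 10.7 m/d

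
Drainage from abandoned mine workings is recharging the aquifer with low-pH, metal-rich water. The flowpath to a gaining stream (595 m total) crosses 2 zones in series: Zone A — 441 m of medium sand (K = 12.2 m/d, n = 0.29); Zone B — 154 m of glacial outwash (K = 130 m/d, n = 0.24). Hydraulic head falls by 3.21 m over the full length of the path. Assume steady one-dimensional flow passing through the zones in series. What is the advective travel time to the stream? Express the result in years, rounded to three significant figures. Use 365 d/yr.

Steady 1-D flow in series ⇒ the Darcy flux q is identical in every zone and the zone head losses add (resistances L/K in series).
Σ(L/K) = 441/12.2 + 154/130 = 36.15 + 1.185 = 37.33 d
q = ΔH / Σ(L/K) = 3.21 / 37.33 = 0.08598 m/d (same in every zone)
Zone A: v = q/n = 0.08598/0.29 = 0.2965 m/d → t_A = 441/0.2965 = 1487 d
Zone B: v = q/n = 0.08598/0.24 = 0.3583 m/d → t_B = 154/0.3583 = 429.8 d
Total t = 1487 + 429.8 = 1917 d
   = 1917 / 365 = 5.25 yr

5.25 years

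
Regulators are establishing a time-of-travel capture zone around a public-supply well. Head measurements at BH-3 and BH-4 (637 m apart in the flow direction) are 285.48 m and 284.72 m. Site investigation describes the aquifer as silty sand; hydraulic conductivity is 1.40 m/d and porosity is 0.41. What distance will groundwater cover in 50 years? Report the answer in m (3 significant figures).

74.4 m

Hydraulic gradient i = (285.48 − 284.72) / 637 = 0.76 / 637 = 0.001193
q = Ki = 1.40 × 0.001193 = 0.001670 m/d
v_s = q/n_e = 0.001670/0.41 = 0.004074 m/d
T = 50 yr × 365 = 18250 d
L = v × T = 0.004074 × 18250 = 74.35 m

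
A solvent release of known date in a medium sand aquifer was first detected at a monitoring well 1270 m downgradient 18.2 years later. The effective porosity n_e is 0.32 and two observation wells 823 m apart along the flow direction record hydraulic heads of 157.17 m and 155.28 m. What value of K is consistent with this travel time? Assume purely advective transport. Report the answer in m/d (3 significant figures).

Hydraulic gradient i = (157.17 − 155.28) / 823 = 1.89 / 823 = 0.002296
t = 18.2 years = 6643 d
v = L / t = 1270 / 6643 = 0.1912 m/d
K = v · n / i = 0.1912 × 0.32 / 0.002296 = 26.6 m/d

26.6 m/d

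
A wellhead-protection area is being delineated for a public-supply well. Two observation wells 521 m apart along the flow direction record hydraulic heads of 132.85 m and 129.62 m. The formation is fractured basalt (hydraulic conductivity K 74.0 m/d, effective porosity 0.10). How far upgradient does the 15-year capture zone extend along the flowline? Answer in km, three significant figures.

25.1 km

Hydraulic gradient i = (132.85 − 129.62) / 521 = 3.23 / 521 = 0.006200
Darcy flux q = K·i = 74.0 × 0.006200 = 0.4588 m/d
Seepage velocity v = q / n = 0.4588 / 0.10 = 4.588 m/d
T = 15 yr × 365 = 5475 d
L = v × T = 4.588 × 5475 = 25120 m
   = 25.1 km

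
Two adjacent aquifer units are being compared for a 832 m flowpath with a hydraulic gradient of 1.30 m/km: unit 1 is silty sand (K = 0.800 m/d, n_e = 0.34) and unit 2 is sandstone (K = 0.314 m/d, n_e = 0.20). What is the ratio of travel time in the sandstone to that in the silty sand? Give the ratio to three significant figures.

Unit 1 (silty sand): v = 0.800×0.0013/0.34 = 0.003059 m/d, t = 832/0.003059 = 272000 d
Unit 2 (sandstone): v = 0.314×0.0013/0.20 = 0.002041 m/d, t = 832/0.002041 = 407600 d
t(sandstone) / t(silty sand) = 407600/272000 = 1.50

1.50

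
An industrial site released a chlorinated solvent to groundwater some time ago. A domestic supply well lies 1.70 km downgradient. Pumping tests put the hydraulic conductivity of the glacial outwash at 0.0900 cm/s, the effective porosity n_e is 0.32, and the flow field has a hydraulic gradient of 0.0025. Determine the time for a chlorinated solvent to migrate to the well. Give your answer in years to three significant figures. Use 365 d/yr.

K = 0.0900 cm/s × 864 = 77.76 m/d
Specific discharge q = 77.76 × 0.0025 = 0.1944 m/d
Average linear velocity = 0.1944 / 0.32 = 0.6075 m/d
L = 1.70 km = 1700 m
t = L / v = 1700 / 0.6075 = 2798 d
   = 2798 / 365 = 7.67 yr

7.67 years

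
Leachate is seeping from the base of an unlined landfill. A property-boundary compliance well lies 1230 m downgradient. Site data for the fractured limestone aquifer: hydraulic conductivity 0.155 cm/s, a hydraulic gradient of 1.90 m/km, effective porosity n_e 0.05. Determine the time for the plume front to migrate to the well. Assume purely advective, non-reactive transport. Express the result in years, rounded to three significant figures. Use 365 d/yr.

K = 0.155 cm/s × 864 = 133.9 m/d
q = Ki = 133.9 × 0.0019 = 0.2544 m/d
v = Ki/n = 133.9·0.0019/0.05 = 5.089 m/d
t = L / v = 1230 / 5.089 = 241.7 d
   = 241.7 / 365 = 0.662 yr

0.662 years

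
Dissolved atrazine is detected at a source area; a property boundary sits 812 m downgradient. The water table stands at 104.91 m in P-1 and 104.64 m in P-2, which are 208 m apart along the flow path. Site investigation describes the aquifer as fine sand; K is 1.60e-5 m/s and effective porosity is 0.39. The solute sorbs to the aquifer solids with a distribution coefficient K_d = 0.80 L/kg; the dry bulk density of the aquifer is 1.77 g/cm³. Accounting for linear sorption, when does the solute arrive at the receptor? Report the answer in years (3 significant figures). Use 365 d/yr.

2240 years

Hydraulic gradient i = (104.91 − 104.64) / 208 = 0.27 / 208 = 0.001298
K = 1.60e-5 m/s × 86400 s/d = 1.382 m/d
Darcy flux q = K·i = 1.382 × 0.001298 = 0.001794 m/d
v_s = q/n_e = 0.001794/0.39 = 0.004601 m/d
Retardation R = 1 + ρ_b·K_d/n = 1 + 1.77×0.80/0.39 = 4.631
Contaminant velocity v_c = v/R = 0.004601/4.631 = 9.936e-4 m/d
t = L/v_c = 812/9.936e-4 = 817200 d
   = 817200/365 = 2240 yr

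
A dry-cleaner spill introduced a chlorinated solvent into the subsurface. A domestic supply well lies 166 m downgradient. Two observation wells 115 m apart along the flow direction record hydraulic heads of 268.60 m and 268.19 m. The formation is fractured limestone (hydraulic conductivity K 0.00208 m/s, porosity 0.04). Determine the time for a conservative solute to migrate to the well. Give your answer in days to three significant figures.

10.4 days

Hydraulic gradient i = (268.60 − 268.19) / 115 = 0.41 / 115 = 0.003565
K = 0.00208 m/s × 86400 s/d = 179.7 m/d
Specific discharge q = 179.7 × 0.003565 = 0.6407 m/d
Seepage velocity v = q / n = 0.6407 / 0.04 = 16.02 m/d
t = L / v = 166 / 16.02 = 10.36 d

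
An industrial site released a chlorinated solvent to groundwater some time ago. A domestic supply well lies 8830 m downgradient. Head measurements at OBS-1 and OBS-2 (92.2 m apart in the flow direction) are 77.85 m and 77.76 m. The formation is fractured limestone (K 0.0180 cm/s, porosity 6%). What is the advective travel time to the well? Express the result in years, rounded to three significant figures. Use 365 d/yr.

95.6 years

Hydraulic gradient i = (77.85 − 77.76) / 92.2 = 0.09 / 92.2 = 9.761e-4
K = 0.0180 cm/s × 864 = 15.55 m/d
Specific discharge q = 15.55 × 9.761e-4 = 0.01518 m/d
v = Ki/n = 15.55·9.761e-4/0.06 = 0.2530 m/d
t = L / v = 8830 / 0.2530 = 34900 d
   = 34900 / 365 = 95.6 yr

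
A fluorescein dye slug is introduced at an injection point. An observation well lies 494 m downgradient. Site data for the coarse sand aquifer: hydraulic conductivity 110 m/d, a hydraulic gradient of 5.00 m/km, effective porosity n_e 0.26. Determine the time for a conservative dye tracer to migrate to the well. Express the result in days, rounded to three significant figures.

Darcy flux q = K·i = 110 × 0.0050 = 0.5500 m/d
Average linear velocity = 0.5500 / 0.26 = 2.115 m/d
t = L / v = 494 / 2.115 = 233.5 d

234 days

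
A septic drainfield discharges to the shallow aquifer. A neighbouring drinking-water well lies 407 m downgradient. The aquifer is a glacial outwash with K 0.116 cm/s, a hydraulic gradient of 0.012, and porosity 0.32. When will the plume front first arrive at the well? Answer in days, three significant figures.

K = 0.116 cm/s × 864 = 100.2 m/d
q = Ki = 100.2 × 0.012 = 1.203 m/d
Average linear velocity = 1.203 / 0.32 = 3.758 m/d
t = L / v = 407 / 3.758 = 108.3 d

108 days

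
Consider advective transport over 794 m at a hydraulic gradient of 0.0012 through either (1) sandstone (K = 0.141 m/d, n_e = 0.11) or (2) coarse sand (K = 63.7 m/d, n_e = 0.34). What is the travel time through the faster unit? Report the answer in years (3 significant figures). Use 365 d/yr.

Unit 1 (sandstone): v = 0.141×0.0012/0.11 = 0.001538 m/d, t = 794/0.001538 = 516200 d
Unit 2 (coarse sand): v = 63.7×0.0012/0.34 = 0.2248 m/d, t = 794/0.2248 = 3532 d
Faster: 3532 d / 365 = 9.68 yr

9.68 years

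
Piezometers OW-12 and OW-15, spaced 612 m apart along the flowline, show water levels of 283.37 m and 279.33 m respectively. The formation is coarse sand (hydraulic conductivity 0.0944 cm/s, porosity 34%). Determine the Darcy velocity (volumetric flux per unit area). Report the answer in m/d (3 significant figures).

Hydraulic gradient i = (283.37 − 279.33) / 612 = 4.04 / 612 = 0.006601
K = 0.0944 cm/s × 864 = 81.56 m/d
Darcy flux q = K·i = 81.56 × 0.006601 = 0.5384 m/d

0.538 m/d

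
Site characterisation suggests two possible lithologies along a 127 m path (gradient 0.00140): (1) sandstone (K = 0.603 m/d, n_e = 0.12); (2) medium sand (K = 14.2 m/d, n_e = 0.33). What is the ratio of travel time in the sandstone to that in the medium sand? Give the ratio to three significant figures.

Unit 1 (sandstone): v = 0.603×0.0014/0.12 = 0.007035 m/d, t = 127/0.007035 = 18050 d
Unit 2 (medium sand): v = 14.2×0.0014/0.33 = 0.06024 m/d, t = 127/0.06024 = 2108 d
t(sandstone) / t(medium sand) = 18050/2108 = 8.56

8.56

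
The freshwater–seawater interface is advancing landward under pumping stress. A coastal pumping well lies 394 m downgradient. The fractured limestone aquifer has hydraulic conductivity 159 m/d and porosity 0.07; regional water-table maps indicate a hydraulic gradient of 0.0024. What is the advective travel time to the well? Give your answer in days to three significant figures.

72.3 days

q = Ki = 159 × 0.0024 = 0.3816 m/d
v_s = q/n_e = 0.3816/0.07 = 5.451 m/d
t = L / v = 394 / 5.451 = 72.27 d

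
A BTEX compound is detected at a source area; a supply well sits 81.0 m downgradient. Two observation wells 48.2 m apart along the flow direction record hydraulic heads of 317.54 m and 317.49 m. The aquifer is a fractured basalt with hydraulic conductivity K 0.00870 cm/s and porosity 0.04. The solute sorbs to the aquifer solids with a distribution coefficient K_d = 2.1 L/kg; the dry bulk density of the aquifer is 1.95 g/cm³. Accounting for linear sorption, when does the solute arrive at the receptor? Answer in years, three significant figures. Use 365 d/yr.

118 years

Hydraulic gradient i = (317.54 − 317.49) / 48.2 = 0.05 / 48.2 = 0.001037
K = 0.00870 cm/s × 864 = 7.517 m/d
Darcy flux q = K·i = 7.517 × 0.001037 = 0.007798 m/d
Average linear velocity = 0.007798 / 0.04 = 0.1949 m/d
Retardation R = 1 + ρ_b·K_d/n = 1 + 1.95×2.1/0.04 = 103.4
Contaminant velocity v_c = v/R = 0.1949/103.4 = 0.001886 m/d
t = L/v_c = 81.0/0.001886 = 42950 d
   = 42950/365 = 118 yr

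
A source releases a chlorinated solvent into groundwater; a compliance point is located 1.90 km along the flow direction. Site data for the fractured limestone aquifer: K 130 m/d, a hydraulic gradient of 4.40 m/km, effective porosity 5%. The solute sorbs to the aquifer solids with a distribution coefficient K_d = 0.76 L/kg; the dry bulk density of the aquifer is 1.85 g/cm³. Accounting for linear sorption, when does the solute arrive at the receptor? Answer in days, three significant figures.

Darcy flux q = K·i = 130 × 0.0044 = 0.5720 m/d
Seepage velocity v = q / n = 0.5720 / 0.05 = 11.44 m/d
Retardation R = 1 + ρ_b·K_d/n = 1 + 1.85×0.76/0.05 = 29.12
Contaminant velocity v_c = v/R = 11.44/29.12 = 0.3929 m/d
L = 1.90 km = 1900 m
t = L/v_c = 1900/0.3929 = 4836 d

4840 days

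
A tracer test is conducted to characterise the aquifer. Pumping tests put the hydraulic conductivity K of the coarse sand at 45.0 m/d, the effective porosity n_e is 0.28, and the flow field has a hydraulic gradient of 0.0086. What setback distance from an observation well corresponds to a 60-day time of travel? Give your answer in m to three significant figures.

82.9 m

Darcy flux q = K·i = 45.0 × 0.0086 = 0.3870 m/d
Seepage velocity v = q / n = 0.3870 / 0.28 = 1.382 m/d
L = v × T = 1.382 × 60 = 82.93 m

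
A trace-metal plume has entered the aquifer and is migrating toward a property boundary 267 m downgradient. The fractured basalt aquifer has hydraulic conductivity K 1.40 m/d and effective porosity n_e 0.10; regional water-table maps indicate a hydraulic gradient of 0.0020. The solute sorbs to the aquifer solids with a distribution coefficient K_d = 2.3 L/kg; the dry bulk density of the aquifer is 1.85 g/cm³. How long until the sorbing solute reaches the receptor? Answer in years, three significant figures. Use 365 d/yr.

Specific discharge q = 1.40 × 0.0020 = 0.002800 m/d
Seepage velocity v = q / n = 0.002800 / 0.10 = 0.02800 m/d
Retardation R = 1 + ρ_b·K_d/n = 1 + 1.85×2.3/0.10 = 43.55
Contaminant velocity v_c = v/R = 0.02800/43.55 = 6.429e-4 m/d
t = L/v_c = 267/6.429e-4 = 415300 d
   = 415300/365 = 1140 yr

1140 years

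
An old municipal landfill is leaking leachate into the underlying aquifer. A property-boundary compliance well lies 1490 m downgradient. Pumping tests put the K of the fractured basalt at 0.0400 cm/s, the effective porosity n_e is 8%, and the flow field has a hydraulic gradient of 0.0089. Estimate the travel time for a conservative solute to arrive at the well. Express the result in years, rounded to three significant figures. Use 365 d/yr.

1.06 years

K = 0.0400 cm/s × 864 = 34.56 m/d
q = Ki = 34.56 × 0.0089 = 0.3076 m/d
v = Ki/n = 34.56·0.0089/0.08 = 3.845 m/d
t = L / v = 1490 / 3.845 = 387.5 d
   = 387.5 / 365 = 1.06 yr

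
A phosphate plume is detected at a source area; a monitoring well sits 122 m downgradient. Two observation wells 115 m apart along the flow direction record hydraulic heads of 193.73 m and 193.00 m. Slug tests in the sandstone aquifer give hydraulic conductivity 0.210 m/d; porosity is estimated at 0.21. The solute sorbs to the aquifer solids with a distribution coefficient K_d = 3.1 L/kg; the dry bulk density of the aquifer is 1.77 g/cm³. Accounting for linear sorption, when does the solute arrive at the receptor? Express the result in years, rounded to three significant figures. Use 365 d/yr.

Hydraulic gradient i = (193.73 − 193.00) / 115 = 0.73 / 115 = 0.006348
Darcy flux q = K·i = 0.210 × 0.006348 = 0.001333 m/d
v = Ki/n = 0.210·0.006348/0.21 = 0.006348 m/d
Retardation R = 1 + ρ_b·K_d/n = 1 + 1.77×3.1/0.21 = 27.13
Contaminant velocity v_c = v/R = 0.006348/27.13 = 2.340e-4 m/d
t = L/v_c = 122/2.340e-4 = 521400 d
   = 521400/365 = 1430 yr

1430 years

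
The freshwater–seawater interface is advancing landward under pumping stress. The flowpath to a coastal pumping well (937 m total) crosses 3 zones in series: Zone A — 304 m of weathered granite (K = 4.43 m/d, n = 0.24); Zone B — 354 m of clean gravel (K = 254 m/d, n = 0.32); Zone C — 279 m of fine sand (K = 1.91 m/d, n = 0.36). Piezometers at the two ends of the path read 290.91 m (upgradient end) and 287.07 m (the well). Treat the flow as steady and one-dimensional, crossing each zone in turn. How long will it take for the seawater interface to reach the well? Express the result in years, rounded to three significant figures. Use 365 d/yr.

Total head drop ΔH = 290.91 − 287.07 = 3.84 m
Steady 1-D flow in series ⇒ the Darcy flux q is identical in every zone and the zone head losses add (resistances L/K in series).
Σ(L/K) = 304/4.43 + 354/254 + 279/1.91 = 68.62 + 1.394 + 146.1 = 216.1 d
q = ΔH / Σ(L/K) = 3.84 / 216.1 = 0.01777 m/d (same in every zone)
Zone A: v = q/n = 0.01777/0.24 = 0.07404 m/d → t_A = 304/0.07404 = 4106 d
Zone B: v = q/n = 0.01777/0.32 = 0.05553 m/d → t_B = 354/0.05553 = 6375 d
Zone C: v = q/n = 0.01777/0.36 = 0.04936 m/d → t_C = 279/0.04936 = 5652 d
Total t = 4106 + 6375 + 5652 = 16130 d
   = 16130 / 365 = 44.2 yr

44.2 years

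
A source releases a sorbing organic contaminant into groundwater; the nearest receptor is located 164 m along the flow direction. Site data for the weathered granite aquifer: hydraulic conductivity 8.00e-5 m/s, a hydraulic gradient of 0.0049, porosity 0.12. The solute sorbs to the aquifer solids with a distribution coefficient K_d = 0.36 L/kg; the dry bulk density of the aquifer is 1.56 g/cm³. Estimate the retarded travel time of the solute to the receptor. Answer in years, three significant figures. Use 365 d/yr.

K = 8.00e-5 m/s × 86400 s/d = 6.912 m/d
Darcy flux q = K·i = 6.912 × 0.0049 = 0.03387 m/d
v = Ki/n = 6.912·0.0049/0.12 = 0.2822 m/d
Retardation R = 1 + ρ_b·K_d/n = 1 + 1.56×0.36/0.12 = 5.680
Contaminant velocity v_c = v/R = 0.2822/5.680 = 0.04969 m/d
t = L/v_c = 164/0.04969 = 3300 d
   = 3300/365 = 9.04 yr

9.04 years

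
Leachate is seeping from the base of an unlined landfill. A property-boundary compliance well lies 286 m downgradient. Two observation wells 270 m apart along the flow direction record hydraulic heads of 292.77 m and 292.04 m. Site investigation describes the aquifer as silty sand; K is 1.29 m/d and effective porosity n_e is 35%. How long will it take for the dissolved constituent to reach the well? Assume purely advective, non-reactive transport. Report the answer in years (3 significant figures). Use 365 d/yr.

Hydraulic gradient i = (292.77 − 292.04) / 270 = 0.73 / 270 = 0.002704
Darcy flux q = K·i = 1.29 × 0.002704 = 0.003488 m/d
v = Ki/n = 1.29·0.002704/0.35 = 0.009965 m/d
t = L / v = 286 / 0.009965 = 28700 d
   = 28700 / 365 = 78.6 yr

78.6 years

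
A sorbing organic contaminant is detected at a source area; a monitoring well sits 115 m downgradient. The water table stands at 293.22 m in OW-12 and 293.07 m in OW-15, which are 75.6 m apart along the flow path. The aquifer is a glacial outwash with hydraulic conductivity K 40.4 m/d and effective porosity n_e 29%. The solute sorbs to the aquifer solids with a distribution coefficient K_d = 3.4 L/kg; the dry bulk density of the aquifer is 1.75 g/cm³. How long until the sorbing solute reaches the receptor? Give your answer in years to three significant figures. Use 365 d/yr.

24.5 years

Hydraulic gradient i = (293.22 − 293.07) / 75.6 = 0.15 / 75.6 = 0.001984
Darcy flux q = K·i = 40.4 × 0.001984 = 0.08016 m/d
Seepage velocity v = q / n = 0.08016 / 0.29 = 0.2764 m/d
Retardation R = 1 + ρ_b·K_d/n = 1 + 1.75×3.4/0.29 = 21.52
Contaminant velocity v_c = v/R = 0.2764/21.52 = 0.01285 m/d
t = L/v_c = 115/0.01285 = 8952 d
   = 8952/365 = 24.5 yr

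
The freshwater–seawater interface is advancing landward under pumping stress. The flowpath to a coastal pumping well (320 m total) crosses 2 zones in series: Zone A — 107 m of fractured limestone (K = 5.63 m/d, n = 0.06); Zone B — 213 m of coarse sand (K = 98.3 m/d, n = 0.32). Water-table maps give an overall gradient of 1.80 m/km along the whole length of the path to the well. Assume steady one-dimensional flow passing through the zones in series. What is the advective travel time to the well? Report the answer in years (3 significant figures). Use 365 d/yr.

For zones in series the flux q is common to all zones; the equivalent conductivity is the harmonic (thickness-weighted) mean, K_eq = L_total / Σ(L_j/K_j).
Σ(L/K) = 107/5.63 + 213/98.3 = 19.01 + 2.167 = 21.17 d
K_eq = L_total / Σ(L/K) = 320 / 21.17 = 15.11 m/d
q = K_eq · i = 15.11 × 0.0018 = 0.02721 m/d (same in every zone)
Zone A: v = q/n = 0.02721/0.06 = 0.4534 m/d → t_A = 107/0.4534 = 236.0 d
Zone B: v = q/n = 0.02721/0.32 = 0.08502 m/d → t_B = 213/0.08502 = 2505 d
Total t = 236.0 + 2505 = 2741 d
   = 2741 / 365 = 7.51 yr

7.51 years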